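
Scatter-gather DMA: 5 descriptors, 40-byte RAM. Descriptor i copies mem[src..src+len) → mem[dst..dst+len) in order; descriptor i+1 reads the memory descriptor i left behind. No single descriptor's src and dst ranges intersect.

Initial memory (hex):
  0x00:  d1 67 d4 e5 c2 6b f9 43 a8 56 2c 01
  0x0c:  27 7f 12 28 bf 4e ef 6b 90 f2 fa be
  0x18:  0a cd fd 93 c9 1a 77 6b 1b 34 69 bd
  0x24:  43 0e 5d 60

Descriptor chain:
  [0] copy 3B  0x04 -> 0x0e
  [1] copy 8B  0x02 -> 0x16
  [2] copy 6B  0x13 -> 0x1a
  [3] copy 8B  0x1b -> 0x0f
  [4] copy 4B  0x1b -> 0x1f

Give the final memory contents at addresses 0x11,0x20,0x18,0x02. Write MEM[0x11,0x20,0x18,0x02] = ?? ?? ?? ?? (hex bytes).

D0: mem[0x0e..0x10] <- [c2 6b f9]
D1: mem[0x16..0x1d] <- [d4 e5 c2 6b f9 43 a8 56]
D2: mem[0x1a..0x1f] <- [6b 90 f2 d4 e5 c2]
D3: mem[0x0f..0x16] <- [90 f2 d4 e5 c2 1b 34 69]
D4: mem[0x1f..0x22] <- [90 f2 d4 e5]
query mem[0x11]=0xd4, mem[0x20]=0xf2, mem[0x18]=0xc2, mem[0x02]=0xd4

MEM[0x11,0x20,0x18,0x02] = d4 f2 c2 d4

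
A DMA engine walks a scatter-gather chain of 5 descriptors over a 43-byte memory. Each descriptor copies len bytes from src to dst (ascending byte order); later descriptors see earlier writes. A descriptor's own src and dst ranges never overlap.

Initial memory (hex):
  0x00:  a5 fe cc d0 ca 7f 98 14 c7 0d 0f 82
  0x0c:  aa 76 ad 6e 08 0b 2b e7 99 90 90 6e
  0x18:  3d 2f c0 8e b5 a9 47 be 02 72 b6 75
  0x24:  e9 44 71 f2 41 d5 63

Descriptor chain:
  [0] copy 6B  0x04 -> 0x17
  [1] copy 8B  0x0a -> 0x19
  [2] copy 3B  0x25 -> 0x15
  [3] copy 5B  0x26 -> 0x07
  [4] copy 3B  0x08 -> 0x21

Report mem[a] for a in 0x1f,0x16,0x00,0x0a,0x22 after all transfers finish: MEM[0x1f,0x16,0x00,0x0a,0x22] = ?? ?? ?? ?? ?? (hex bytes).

[0] 0x04->0x17 len=6 : ca 7f 98 14 c7 0d
[1] 0x0a->0x19 len=8 : 0f 82 aa 76 ad 6e 08 0b
[2] 0x25->0x15 len=3 : 44 71 f2
[3] 0x26->0x07 len=5 : 71 f2 41 d5 63
[4] 0x08->0x21 len=3 : f2 41 d5
query mem[0x1f]=0x08, mem[0x16]=0x71, mem[0x00]=0xa5, mem[0x0a]=0xd5, mem[0x22]=0x41

MEM[0x1f,0x16,0x00,0x0a,0x22] = 08 71 a5 d5 41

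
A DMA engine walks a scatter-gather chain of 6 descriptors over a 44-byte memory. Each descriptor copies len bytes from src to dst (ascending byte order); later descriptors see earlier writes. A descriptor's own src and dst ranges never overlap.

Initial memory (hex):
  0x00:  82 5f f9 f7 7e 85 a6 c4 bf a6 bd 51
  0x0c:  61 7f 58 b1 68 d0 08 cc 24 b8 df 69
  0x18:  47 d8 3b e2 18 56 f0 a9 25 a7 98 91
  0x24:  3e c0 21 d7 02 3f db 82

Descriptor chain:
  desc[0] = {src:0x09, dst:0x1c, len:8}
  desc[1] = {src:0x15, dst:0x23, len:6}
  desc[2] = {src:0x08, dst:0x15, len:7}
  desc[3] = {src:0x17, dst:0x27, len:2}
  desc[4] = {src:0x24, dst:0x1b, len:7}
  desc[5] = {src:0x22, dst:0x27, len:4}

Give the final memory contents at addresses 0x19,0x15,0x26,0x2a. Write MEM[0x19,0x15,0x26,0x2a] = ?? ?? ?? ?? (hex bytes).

D0: mem[0x1c..0x23] <- [a6 bd 51 61 7f 58 b1 68]
D1: mem[0x23..0x28] <- [b8 df 69 47 d8 3b]
D2: mem[0x15..0x1b] <- [bf a6 bd 51 61 7f 58]
D3: mem[0x27..0x28] <- [bd 51]
D4: mem[0x1b..0x21] <- [df 69 47 bd 51 3f db]
D5: mem[0x27..0x2a] <- [b1 b8 df 69]
query mem[0x19]=0x61, mem[0x15]=0xbf, mem[0x26]=0x47, mem[0x2a]=0x69

MEM[0x19,0x15,0x26,0x2a] = 61 bf 47 69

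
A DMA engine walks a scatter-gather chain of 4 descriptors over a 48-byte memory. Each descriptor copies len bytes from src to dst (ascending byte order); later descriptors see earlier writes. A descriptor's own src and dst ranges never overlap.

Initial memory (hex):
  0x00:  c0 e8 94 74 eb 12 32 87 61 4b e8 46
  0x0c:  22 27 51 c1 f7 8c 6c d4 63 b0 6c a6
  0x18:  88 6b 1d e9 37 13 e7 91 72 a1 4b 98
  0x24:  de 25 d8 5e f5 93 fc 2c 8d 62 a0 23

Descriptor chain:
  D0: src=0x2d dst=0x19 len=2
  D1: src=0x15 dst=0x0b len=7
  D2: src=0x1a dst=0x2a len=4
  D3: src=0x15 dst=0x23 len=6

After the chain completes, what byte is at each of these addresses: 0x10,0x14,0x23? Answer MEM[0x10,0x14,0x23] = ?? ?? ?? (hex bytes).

  after D0: wrote 2B at 0x19 = 62a0
  after D1: wrote 7B at 0x0b = b06ca68862a0e9
  after D2: wrote 4B at 0x2a = a0e93713
  after D3: wrote 6B at 0x23 = b06ca68862a0
query mem[0x10]=0xa0, mem[0x14]=0x63, mem[0x23]=0xb0

MEM[0x10,0x14,0x23] = a0 63 b0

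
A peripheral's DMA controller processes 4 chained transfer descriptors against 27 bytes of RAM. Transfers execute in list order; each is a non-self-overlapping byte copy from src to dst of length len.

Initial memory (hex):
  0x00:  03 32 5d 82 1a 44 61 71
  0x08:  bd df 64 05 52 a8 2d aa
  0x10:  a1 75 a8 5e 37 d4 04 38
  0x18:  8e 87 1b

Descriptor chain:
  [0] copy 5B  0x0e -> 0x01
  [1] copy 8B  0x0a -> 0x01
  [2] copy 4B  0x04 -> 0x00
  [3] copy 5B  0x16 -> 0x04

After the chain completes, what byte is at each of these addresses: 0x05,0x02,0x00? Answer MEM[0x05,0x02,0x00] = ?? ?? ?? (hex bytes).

MEM[0x05,0x02,0x00] = 38 aa a8

#0 dst[0x01+5] := {0x2d,0xaa,0xa1,0x75,0xa8}
#1 dst[0x01+8] := {0x64,0x05,0x52,0xa8,0x2d,0xaa,0xa1,0x75}
#2 dst[0x00+4] := {0xa8,0x2d,0xaa,0xa1}
#3 dst[0x04+5] := {0x04,0x38,0x8e,0x87,0x1b}
query mem[0x05]=0x38, mem[0x02]=0xaa, mem[0x00]=0xa8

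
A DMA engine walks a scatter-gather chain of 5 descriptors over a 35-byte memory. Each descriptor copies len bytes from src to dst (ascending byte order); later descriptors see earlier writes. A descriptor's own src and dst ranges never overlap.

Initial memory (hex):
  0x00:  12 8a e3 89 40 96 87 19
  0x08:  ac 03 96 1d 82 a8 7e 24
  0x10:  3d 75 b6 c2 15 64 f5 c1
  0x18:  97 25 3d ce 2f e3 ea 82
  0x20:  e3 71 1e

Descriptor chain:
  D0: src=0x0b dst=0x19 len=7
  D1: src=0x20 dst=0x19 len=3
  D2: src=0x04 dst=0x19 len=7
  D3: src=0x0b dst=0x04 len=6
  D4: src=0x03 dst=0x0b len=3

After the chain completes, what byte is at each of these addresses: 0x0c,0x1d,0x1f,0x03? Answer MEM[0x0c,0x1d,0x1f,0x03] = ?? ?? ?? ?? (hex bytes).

#0 dst[0x19+7] := {0x1d,0x82,0xa8,0x7e,0x24,0x3d,0x75}
#1 dst[0x19+3] := {0xe3,0x71,0x1e}
#2 dst[0x19+7] := {0x40,0x96,0x87,0x19,0xac,0x03,0x96}
#3 dst[0x04+6] := {0x1d,0x82,0xa8,0x7e,0x24,0x3d}
#4 dst[0x0b+3] := {0x89,0x1d,0x82}
query mem[0x0c]=0x1d, mem[0x1d]=0xac, mem[0x1f]=0x96, mem[0x03]=0x89

MEM[0x0c,0x1d,0x1f,0x03] = 1d ac 96 89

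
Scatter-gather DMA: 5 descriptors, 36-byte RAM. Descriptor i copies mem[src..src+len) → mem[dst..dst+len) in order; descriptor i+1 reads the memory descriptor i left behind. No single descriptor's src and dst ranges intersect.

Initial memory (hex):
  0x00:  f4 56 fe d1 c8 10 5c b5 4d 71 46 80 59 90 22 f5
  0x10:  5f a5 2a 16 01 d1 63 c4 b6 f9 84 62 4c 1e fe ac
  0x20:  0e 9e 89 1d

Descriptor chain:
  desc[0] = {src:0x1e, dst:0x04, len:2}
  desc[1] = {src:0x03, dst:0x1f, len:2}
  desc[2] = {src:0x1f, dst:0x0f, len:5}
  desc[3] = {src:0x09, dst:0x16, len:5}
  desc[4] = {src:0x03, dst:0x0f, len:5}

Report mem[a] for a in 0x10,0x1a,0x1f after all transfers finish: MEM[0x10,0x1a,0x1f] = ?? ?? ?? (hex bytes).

#0 dst[0x04+2] := {0xfe,0xac}
#1 dst[0x1f+2] := {0xd1,0xfe}
#2 dst[0x0f+5] := {0xd1,0xfe,0x9e,0x89,0x1d}
#3 dst[0x16+5] := {0x71,0x46,0x80,0x59,0x90}
#4 dst[0x0f+5] := {0xd1,0xfe,0xac,0x5c,0xb5}
query mem[0x10]=0xfe, mem[0x1a]=0x90, mem[0x1f]=0xd1

MEM[0x10,0x1a,0x1f] = fe 90 d1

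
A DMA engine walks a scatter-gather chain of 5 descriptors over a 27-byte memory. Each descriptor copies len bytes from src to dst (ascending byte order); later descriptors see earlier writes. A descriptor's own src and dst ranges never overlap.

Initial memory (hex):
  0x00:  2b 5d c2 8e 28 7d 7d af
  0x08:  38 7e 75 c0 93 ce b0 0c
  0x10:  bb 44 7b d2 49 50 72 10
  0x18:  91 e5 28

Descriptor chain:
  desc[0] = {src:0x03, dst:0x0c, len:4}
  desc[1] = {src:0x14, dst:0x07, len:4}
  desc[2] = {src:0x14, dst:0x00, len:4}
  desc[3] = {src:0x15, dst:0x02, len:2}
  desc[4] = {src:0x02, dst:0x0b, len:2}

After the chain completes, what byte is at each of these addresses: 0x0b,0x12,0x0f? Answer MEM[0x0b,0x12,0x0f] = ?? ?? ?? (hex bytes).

MEM[0x0b,0x12,0x0f] = 50 7b 7d

  after D0: wrote 4B at 0x0c = 8e287d7d
  after D1: wrote 4B at 0x07 = 49507210
  after D2: wrote 4B at 0x00 = 49507210
  after D3: wrote 2B at 0x02 = 5072
  after D4: wrote 2B at 0x0b = 5072
query mem[0x0b]=0x50, mem[0x12]=0x7b, mem[0x0f]=0x7d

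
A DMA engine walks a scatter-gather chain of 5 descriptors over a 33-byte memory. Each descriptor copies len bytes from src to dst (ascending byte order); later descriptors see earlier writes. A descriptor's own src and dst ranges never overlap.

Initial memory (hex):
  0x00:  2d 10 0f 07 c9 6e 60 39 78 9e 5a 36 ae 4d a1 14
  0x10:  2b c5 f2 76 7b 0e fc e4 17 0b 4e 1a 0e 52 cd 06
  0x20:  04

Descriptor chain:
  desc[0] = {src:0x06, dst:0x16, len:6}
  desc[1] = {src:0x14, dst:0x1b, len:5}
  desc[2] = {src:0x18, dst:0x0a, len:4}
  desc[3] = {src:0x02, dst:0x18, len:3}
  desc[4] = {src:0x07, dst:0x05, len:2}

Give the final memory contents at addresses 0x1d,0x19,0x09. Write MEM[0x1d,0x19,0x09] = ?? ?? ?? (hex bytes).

MEM[0x1d,0x19,0x09] = 60 07 9e

#0 dst[0x16+6] := {0x60,0x39,0x78,0x9e,0x5a,0x36}
#1 dst[0x1b+5] := {0x7b,0x0e,0x60,0x39,0x78}
#2 dst[0x0a+4] := {0x78,0x9e,0x5a,0x7b}
#3 dst[0x18+3] := {0x0f,0x07,0xc9}
#4 dst[0x05+2] := {0x39,0x78}
query mem[0x1d]=0x60, mem[0x19]=0x07, mem[0x09]=0x9e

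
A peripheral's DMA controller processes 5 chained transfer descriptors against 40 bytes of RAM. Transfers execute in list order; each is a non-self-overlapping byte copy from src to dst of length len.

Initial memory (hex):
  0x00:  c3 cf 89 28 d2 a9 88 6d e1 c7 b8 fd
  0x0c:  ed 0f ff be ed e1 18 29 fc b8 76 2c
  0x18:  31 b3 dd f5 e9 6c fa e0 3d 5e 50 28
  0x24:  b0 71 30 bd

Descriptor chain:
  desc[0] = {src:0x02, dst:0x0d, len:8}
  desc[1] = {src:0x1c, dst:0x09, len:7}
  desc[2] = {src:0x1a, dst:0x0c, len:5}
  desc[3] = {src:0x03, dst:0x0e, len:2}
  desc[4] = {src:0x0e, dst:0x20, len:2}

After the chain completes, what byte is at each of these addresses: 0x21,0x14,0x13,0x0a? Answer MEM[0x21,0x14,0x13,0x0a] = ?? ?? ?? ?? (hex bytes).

MEM[0x21,0x14,0x13,0x0a] = d2 c7 e1 6c

D0: mem[0x0d..0x14] <- [89 28 d2 a9 88 6d e1 c7]
D1: mem[0x09..0x0f] <- [e9 6c fa e0 3d 5e 50]
D2: mem[0x0c..0x10] <- [dd f5 e9 6c fa]
D3: mem[0x0e..0x0f] <- [28 d2]
D4: mem[0x20..0x21] <- [28 d2]
query mem[0x21]=0xd2, mem[0x14]=0xc7, mem[0x13]=0xe1, mem[0x0a]=0x6c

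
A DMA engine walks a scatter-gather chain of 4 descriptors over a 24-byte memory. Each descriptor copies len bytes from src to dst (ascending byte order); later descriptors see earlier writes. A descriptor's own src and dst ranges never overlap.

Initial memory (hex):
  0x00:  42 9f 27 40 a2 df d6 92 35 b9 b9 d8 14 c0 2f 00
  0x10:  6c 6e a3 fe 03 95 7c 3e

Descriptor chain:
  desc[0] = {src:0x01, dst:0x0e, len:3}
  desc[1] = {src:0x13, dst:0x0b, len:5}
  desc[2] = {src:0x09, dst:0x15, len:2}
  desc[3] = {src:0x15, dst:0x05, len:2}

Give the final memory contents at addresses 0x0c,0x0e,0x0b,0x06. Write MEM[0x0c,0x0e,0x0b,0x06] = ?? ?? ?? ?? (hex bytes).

#0 dst[0x0e+3] := {0x9f,0x27,0x40}
#1 dst[0x0b+5] := {0xfe,0x03,0x95,0x7c,0x3e}
#2 dst[0x15+2] := {0xb9,0xb9}
#3 dst[0x05+2] := {0xb9,0xb9}
query mem[0x0c]=0x03, mem[0x0e]=0x7c, mem[0x0b]=0xfe, mem[0x06]=0xb9

MEM[0x0c,0x0e,0x0b,0x06] = 03 7c fe b9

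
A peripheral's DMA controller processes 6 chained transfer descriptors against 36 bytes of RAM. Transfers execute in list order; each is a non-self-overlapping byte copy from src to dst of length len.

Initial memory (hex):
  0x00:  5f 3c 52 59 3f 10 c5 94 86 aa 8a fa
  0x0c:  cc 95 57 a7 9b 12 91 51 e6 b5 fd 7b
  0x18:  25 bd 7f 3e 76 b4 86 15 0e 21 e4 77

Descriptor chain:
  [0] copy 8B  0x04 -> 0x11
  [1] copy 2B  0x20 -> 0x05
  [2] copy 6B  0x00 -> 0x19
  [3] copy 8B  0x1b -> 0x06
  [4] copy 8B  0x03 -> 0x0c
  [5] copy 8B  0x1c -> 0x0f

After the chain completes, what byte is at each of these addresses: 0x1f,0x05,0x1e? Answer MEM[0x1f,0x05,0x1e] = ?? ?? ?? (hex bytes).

MEM[0x1f,0x05,0x1e] = 15 0e 0e

D0: mem[0x11..0x18] <- [3f 10 c5 94 86 aa 8a fa]
D1: mem[0x05..0x06] <- [0e 21]
D2: mem[0x19..0x1e] <- [5f 3c 52 59 3f 0e]
D3: mem[0x06..0x0d] <- [52 59 3f 0e 15 0e 21 e4]
D4: mem[0x0c..0x13] <- [59 3f 0e 52 59 3f 0e 15]
D5: mem[0x0f..0x16] <- [59 3f 0e 15 0e 21 e4 77]
query mem[0x1f]=0x15, mem[0x05]=0x0e, mem[0x1e]=0x0e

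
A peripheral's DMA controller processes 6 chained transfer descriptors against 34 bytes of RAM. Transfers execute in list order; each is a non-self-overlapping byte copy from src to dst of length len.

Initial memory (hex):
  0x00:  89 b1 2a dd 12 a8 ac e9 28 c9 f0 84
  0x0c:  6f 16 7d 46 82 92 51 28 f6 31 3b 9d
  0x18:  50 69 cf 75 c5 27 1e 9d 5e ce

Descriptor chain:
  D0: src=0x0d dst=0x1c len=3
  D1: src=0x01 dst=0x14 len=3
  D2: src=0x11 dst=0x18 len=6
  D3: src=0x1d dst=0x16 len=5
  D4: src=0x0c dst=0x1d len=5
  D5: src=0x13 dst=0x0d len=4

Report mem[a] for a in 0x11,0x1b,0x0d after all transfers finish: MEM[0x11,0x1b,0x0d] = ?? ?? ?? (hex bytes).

D0: mem[0x1c..0x1e] <- [16 7d 46]
D1: mem[0x14..0x16] <- [b1 2a dd]
D2: mem[0x18..0x1d] <- [92 51 28 b1 2a dd]
D3: mem[0x16..0x1a] <- [dd 46 9d 5e ce]
D4: mem[0x1d..0x21] <- [6f 16 7d 46 82]
D5: mem[0x0d..0x10] <- [28 b1 2a dd]
query mem[0x11]=0x92, mem[0x1b]=0xb1, mem[0x0d]=0x28

MEM[0x11,0x1b,0x0d] = 92 b1 28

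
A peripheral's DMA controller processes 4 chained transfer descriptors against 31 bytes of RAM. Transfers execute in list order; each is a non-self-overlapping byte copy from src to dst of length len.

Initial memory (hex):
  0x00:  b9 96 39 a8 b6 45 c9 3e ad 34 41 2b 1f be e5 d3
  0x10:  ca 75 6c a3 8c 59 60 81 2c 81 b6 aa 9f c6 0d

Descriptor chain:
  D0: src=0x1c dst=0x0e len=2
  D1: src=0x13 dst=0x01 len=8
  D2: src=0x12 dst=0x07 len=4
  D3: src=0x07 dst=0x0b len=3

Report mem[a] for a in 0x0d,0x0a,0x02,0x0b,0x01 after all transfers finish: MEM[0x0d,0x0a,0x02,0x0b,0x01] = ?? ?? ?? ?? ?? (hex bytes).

  after D0: wrote 2B at 0x0e = 9fc6
  after D1: wrote 8B at 0x01 = a38c5960812c81b6
  after D2: wrote 4B at 0x07 = 6ca38c59
  after D3: wrote 3B at 0x0b = 6ca38c
query mem[0x0d]=0x8c, mem[0x0a]=0x59, mem[0x02]=0x8c, mem[0x0b]=0x6c, mem[0x01]=0xa3

MEM[0x0d,0x0a,0x02,0x0b,0x01] = 8c 59 8c 6c a3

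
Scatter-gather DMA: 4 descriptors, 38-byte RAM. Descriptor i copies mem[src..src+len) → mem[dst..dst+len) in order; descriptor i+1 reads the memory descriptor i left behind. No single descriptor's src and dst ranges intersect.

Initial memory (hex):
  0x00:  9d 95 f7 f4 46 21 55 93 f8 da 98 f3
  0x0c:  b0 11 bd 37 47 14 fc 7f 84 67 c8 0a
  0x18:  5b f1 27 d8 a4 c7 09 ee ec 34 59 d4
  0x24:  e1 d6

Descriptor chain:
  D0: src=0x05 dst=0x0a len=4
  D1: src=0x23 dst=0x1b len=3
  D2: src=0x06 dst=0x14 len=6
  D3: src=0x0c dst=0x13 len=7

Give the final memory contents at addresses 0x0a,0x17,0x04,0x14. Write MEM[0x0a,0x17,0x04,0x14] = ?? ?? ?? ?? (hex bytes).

MEM[0x0a,0x17,0x04,0x14] = 21 47 46 f8

#0 dst[0x0a+4] := {0x21,0x55,0x93,0xf8}
#1 dst[0x1b+3] := {0xd4,0xe1,0xd6}
#2 dst[0x14+6] := {0x55,0x93,0xf8,0xda,0x21,0x55}
#3 dst[0x13+7] := {0x93,0xf8,0xbd,0x37,0x47,0x14,0xfc}
query mem[0x0a]=0x21, mem[0x17]=0x47, mem[0x04]=0x46, mem[0x14]=0xf8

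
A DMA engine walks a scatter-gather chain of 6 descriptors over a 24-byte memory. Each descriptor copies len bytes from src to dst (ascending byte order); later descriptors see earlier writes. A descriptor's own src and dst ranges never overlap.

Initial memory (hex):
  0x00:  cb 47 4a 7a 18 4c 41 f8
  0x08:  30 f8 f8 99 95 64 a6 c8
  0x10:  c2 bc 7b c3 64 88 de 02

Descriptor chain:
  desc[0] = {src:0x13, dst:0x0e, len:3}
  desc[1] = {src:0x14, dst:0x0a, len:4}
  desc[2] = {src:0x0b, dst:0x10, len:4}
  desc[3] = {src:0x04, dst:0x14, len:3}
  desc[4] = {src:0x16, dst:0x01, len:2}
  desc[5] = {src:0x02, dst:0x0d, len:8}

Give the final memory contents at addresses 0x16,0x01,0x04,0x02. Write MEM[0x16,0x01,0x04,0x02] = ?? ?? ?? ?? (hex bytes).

MEM[0x16,0x01,0x04,0x02] = 41 41 18 02

D0: mem[0x0e..0x10] <- [c3 64 88]
D1: mem[0x0a..0x0d] <- [64 88 de 02]
D2: mem[0x10..0x13] <- [88 de 02 c3]
D3: mem[0x14..0x16] <- [18 4c 41]
D4: mem[0x01..0x02] <- [41 02]
D5: mem[0x0d..0x14] <- [02 7a 18 4c 41 f8 30 f8]
query mem[0x16]=0x41, mem[0x01]=0x41, mem[0x04]=0x18, mem[0x02]=0x02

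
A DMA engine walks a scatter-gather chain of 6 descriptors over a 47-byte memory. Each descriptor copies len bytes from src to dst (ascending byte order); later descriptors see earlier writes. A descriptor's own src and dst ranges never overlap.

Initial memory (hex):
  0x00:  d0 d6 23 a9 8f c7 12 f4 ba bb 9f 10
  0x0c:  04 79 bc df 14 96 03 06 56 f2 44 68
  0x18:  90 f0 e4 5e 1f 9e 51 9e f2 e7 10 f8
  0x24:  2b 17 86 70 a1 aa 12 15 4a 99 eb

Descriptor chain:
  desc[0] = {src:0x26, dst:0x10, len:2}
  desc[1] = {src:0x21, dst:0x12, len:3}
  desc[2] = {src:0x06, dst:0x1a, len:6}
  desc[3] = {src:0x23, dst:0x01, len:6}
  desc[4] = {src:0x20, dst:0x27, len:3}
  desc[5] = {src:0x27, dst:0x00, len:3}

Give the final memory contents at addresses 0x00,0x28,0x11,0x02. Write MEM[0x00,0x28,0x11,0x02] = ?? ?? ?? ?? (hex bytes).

MEM[0x00,0x28,0x11,0x02] = f2 e7 70 10

[0] 0x26->0x10 len=2 : 86 70
[1] 0x21->0x12 len=3 : e7 10 f8
[2] 0x06->0x1a len=6 : 12 f4 ba bb 9f 10
[3] 0x23->0x01 len=6 : f8 2b 17 86 70 a1
[4] 0x20->0x27 len=3 : f2 e7 10
[5] 0x27->0x00 len=3 : f2 e7 10
query mem[0x00]=0xf2, mem[0x28]=0xe7, mem[0x11]=0x70, mem[0x02]=0x10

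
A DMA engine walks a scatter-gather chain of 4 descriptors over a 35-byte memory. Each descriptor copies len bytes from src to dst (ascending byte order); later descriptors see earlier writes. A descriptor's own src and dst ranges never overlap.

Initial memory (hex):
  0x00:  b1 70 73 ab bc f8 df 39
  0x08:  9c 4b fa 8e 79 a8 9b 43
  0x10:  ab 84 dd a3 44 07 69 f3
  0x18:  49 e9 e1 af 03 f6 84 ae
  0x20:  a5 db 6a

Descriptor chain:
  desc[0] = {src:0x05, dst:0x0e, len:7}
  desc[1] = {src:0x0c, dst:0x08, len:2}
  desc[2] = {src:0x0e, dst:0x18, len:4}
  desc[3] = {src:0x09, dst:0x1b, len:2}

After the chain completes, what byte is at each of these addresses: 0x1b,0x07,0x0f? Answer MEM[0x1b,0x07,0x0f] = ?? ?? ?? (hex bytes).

MEM[0x1b,0x07,0x0f] = a8 39 df

  after D0: wrote 7B at 0x0e = f8df399c4bfa8e
  after D1: wrote 2B at 0x08 = 79a8
  after D2: wrote 4B at 0x18 = f8df399c
  after D3: wrote 2B at 0x1b = a8fa
query mem[0x1b]=0xa8, mem[0x07]=0x39, mem[0x0f]=0xdf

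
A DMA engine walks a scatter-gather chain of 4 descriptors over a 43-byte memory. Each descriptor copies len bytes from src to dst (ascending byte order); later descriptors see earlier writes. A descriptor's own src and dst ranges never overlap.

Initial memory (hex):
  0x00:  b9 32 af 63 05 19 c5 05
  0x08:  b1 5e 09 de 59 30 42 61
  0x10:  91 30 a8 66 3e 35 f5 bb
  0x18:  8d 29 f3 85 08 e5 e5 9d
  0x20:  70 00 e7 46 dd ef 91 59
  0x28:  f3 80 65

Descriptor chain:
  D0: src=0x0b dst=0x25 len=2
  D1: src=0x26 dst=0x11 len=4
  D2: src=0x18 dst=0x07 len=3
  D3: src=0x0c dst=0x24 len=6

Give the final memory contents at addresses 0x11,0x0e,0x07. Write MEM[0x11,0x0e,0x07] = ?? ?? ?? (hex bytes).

MEM[0x11,0x0e,0x07] = 59 42 8d

  after D0: wrote 2B at 0x25 = de59
  after D1: wrote 4B at 0x11 = 5959f380
  after D2: wrote 3B at 0x07 = 8d29f3
  after D3: wrote 6B at 0x24 = 593042619159
query mem[0x11]=0x59, mem[0x0e]=0x42, mem[0x07]=0x8d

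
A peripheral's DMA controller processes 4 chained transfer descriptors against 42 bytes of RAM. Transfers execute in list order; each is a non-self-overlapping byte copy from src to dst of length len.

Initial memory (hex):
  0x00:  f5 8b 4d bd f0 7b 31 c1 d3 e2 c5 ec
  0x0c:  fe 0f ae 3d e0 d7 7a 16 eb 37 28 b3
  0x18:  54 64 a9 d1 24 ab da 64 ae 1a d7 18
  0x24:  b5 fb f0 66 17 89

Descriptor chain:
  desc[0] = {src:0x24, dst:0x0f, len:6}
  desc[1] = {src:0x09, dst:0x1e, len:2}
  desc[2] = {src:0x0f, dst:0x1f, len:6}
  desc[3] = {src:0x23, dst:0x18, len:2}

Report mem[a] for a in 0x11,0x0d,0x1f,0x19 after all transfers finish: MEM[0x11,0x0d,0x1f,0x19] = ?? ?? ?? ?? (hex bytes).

  after D0: wrote 6B at 0x0f = b5fbf0661789
  after D1: wrote 2B at 0x1e = e2c5
  after D2: wrote 6B at 0x1f = b5fbf0661789
  after D3: wrote 2B at 0x18 = 1789
query mem[0x11]=0xf0, mem[0x0d]=0x0f, mem[0x1f]=0xb5, mem[0x19]=0x89

MEM[0x11,0x0d,0x1f,0x19] = f0 0f b5 89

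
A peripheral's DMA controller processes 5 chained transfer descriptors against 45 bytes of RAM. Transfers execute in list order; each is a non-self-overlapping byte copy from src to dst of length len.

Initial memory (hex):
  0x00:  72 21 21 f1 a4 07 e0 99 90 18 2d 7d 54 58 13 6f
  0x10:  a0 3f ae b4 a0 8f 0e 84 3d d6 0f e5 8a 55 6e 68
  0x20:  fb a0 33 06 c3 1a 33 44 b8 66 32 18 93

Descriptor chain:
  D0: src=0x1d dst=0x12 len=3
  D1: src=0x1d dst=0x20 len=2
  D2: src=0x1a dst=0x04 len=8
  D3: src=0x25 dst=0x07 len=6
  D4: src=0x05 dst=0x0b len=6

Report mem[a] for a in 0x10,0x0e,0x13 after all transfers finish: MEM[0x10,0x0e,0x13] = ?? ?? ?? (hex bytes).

MEM[0x10,0x0e,0x13] = b8 33 6e

D0: mem[0x12..0x14] <- [55 6e 68]
D1: mem[0x20..0x21] <- [55 6e]
D2: mem[0x04..0x0b] <- [0f e5 8a 55 6e 68 55 6e]
D3: mem[0x07..0x0c] <- [1a 33 44 b8 66 32]
D4: mem[0x0b..0x10] <- [e5 8a 1a 33 44 b8]
query mem[0x10]=0xb8, mem[0x0e]=0x33, mem[0x13]=0x6e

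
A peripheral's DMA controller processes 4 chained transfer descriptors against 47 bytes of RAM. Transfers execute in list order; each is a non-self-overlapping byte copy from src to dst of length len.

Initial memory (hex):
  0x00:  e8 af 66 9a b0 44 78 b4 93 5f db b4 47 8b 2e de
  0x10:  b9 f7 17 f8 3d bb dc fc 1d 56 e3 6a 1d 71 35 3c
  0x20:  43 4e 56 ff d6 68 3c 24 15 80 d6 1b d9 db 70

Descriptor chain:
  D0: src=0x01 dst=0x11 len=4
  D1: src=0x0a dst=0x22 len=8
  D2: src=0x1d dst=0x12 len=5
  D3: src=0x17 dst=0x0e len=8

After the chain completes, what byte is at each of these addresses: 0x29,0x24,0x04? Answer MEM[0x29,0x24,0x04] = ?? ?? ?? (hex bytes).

  after D0: wrote 4B at 0x11 = af669ab0
  after D1: wrote 8B at 0x22 = dbb4478b2edeb9af
  after D2: wrote 5B at 0x12 = 71353c434e
  after D3: wrote 8B at 0x0e = fc1d56e36a1d7135
query mem[0x29]=0xaf, mem[0x24]=0x47, mem[0x04]=0xb0

MEM[0x29,0x24,0x04] = af 47 b0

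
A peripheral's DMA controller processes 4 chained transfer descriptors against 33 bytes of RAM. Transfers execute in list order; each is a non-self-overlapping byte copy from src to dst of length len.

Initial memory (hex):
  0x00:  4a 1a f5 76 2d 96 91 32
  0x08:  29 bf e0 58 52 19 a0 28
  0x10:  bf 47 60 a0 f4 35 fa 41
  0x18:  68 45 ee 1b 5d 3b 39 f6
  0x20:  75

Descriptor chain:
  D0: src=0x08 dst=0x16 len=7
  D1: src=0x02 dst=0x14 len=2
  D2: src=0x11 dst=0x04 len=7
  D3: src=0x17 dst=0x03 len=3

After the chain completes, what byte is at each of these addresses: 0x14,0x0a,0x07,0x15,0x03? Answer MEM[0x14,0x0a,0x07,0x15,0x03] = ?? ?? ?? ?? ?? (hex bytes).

[0] 0x08->0x16 len=7 : 29 bf e0 58 52 19 a0
[1] 0x02->0x14 len=2 : f5 76
[2] 0x11->0x04 len=7 : 47 60 a0 f5 76 29 bf
[3] 0x17->0x03 len=3 : bf e0 58
query mem[0x14]=0xf5, mem[0x0a]=0xbf, mem[0x07]=0xf5, mem[0x15]=0x76, mem[0x03]=0xbf

MEM[0x14,0x0a,0x07,0x15,0x03] = f5 bf f5 76 bf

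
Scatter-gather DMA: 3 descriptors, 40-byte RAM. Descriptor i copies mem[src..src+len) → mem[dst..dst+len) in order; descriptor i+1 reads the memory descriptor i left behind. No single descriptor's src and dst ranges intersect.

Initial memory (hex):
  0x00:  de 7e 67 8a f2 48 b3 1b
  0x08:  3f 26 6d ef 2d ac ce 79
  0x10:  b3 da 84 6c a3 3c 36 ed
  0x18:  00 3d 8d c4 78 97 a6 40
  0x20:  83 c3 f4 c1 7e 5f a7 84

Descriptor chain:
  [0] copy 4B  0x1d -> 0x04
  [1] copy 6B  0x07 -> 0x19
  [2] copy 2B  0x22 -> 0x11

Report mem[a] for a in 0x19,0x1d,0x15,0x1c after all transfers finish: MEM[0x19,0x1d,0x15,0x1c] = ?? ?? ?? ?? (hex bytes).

MEM[0x19,0x1d,0x15,0x1c] = 83 ef 3c 6d

  after D0: wrote 4B at 0x04 = 97a64083
  after D1: wrote 6B at 0x19 = 833f266def2d
  after D2: wrote 2B at 0x11 = f4c1
query mem[0x19]=0x83, mem[0x1d]=0xef, mem[0x15]=0x3c, mem[0x1c]=0x6d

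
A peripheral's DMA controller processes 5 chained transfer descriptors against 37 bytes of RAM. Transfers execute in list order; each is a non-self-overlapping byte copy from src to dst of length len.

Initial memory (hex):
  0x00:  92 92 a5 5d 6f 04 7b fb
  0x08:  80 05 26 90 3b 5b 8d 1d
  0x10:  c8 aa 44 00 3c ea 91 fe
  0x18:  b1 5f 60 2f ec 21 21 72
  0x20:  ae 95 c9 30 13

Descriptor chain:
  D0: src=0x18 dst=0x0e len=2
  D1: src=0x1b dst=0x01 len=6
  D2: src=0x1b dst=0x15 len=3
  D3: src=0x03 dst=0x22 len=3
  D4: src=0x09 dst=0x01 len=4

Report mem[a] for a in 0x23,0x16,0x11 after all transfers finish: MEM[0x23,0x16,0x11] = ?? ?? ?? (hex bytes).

MEM[0x23,0x16,0x11] = 21 ec aa

#0 dst[0x0e+2] := {0xb1,0x5f}
#1 dst[0x01+6] := {0x2f,0xec,0x21,0x21,0x72,0xae}
#2 dst[0x15+3] := {0x2f,0xec,0x21}
#3 dst[0x22+3] := {0x21,0x21,0x72}
#4 dst[0x01+4] := {0x05,0x26,0x90,0x3b}
query mem[0x23]=0x21, mem[0x16]=0xec, mem[0x11]=0xaa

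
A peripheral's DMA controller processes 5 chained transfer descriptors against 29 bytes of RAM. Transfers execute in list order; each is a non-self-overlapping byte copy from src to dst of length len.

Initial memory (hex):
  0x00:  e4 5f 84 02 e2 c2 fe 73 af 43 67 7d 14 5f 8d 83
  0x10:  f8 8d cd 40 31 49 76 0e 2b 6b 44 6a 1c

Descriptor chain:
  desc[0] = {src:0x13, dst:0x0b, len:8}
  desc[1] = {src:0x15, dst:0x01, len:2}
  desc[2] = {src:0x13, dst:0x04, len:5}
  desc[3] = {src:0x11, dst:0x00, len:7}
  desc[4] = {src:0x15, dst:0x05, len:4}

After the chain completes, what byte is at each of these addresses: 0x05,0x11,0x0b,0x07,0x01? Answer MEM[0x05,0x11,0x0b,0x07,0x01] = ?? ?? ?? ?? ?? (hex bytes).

#0 dst[0x0b+8] := {0x40,0x31,0x49,0x76,0x0e,0x2b,0x6b,0x44}
#1 dst[0x01+2] := {0x49,0x76}
#2 dst[0x04+5] := {0x40,0x31,0x49,0x76,0x0e}
#3 dst[0x00+7] := {0x6b,0x44,0x40,0x31,0x49,0x76,0x0e}
#4 dst[0x05+4] := {0x49,0x76,0x0e,0x2b}
query mem[0x05]=0x49, mem[0x11]=0x6b, mem[0x0b]=0x40, mem[0x07]=0x0e, mem[0x01]=0x44

MEM[0x05,0x11,0x0b,0x07,0x01] = 49 6b 40 0e 44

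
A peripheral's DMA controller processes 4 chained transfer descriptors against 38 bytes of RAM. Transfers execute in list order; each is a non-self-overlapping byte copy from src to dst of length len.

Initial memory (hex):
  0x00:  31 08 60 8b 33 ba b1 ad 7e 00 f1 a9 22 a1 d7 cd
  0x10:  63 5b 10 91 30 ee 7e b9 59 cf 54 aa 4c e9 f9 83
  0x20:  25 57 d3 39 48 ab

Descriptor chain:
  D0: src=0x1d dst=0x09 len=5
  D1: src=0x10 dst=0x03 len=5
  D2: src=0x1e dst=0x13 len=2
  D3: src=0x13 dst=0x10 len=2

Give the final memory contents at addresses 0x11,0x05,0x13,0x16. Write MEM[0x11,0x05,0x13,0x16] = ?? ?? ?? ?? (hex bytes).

MEM[0x11,0x05,0x13,0x16] = 83 10 f9 7e

[0] 0x1d->0x09 len=5 : e9 f9 83 25 57
[1] 0x10->0x03 len=5 : 63 5b 10 91 30
[2] 0x1e->0x13 len=2 : f9 83
[3] 0x13->0x10 len=2 : f9 83
query mem[0x11]=0x83, mem[0x05]=0x10, mem[0x13]=0xf9, mem[0x16]=0x7e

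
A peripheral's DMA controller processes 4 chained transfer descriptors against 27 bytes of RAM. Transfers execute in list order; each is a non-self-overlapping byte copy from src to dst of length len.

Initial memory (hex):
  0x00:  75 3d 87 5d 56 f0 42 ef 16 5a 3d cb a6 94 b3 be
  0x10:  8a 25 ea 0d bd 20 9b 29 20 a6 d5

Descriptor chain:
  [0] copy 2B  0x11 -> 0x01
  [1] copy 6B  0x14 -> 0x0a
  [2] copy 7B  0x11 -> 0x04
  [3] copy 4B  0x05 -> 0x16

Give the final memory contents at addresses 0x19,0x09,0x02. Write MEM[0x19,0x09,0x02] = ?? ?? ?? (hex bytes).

#0 dst[0x01+2] := {0x25,0xea}
#1 dst[0x0a+6] := {0xbd,0x20,0x9b,0x29,0x20,0xa6}
#2 dst[0x04+7] := {0x25,0xea,0x0d,0xbd,0x20,0x9b,0x29}
#3 dst[0x16+4] := {0xea,0x0d,0xbd,0x20}
query mem[0x19]=0x20, mem[0x09]=0x9b, mem[0x02]=0xea

MEM[0x19,0x09,0x02] = 20 9b ea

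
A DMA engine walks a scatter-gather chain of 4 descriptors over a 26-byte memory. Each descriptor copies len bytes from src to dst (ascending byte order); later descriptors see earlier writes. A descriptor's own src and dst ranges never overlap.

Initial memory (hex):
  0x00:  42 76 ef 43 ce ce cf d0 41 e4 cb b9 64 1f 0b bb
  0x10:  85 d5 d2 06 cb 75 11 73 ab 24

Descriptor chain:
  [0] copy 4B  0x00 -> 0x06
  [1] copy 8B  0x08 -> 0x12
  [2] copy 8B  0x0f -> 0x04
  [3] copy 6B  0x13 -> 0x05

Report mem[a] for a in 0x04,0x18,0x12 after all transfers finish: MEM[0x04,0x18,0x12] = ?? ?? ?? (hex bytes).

#0 dst[0x06+4] := {0x42,0x76,0xef,0x43}
#1 dst[0x12+8] := {0xef,0x43,0xcb,0xb9,0x64,0x1f,0x0b,0xbb}
#2 dst[0x04+8] := {0xbb,0x85,0xd5,0xef,0x43,0xcb,0xb9,0x64}
#3 dst[0x05+6] := {0x43,0xcb,0xb9,0x64,0x1f,0x0b}
query mem[0x04]=0xbb, mem[0x18]=0x0b, mem[0x12]=0xef

MEM[0x04,0x18,0x12] = bb 0b ef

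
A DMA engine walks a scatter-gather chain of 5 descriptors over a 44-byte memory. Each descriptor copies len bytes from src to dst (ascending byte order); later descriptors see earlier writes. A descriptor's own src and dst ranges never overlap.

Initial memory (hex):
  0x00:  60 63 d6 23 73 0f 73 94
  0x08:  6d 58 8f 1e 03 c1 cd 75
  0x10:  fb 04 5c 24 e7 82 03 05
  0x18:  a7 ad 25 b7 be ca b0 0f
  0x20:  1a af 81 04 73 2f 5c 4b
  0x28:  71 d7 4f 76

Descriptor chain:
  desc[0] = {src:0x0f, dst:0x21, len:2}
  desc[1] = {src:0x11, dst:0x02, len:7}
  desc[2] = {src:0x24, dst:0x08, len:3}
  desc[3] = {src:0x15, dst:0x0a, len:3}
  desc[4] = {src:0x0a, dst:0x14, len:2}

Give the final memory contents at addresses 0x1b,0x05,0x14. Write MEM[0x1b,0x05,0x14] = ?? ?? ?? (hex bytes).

MEM[0x1b,0x05,0x14] = b7 e7 82

D0: mem[0x21..0x22] <- [75 fb]
D1: mem[0x02..0x08] <- [04 5c 24 e7 82 03 05]
D2: mem[0x08..0x0a] <- [73 2f 5c]
D3: mem[0x0a..0x0c] <- [82 03 05]
D4: mem[0x14..0x15] <- [82 03]
query mem[0x1b]=0xb7, mem[0x05]=0xe7, mem[0x14]=0x82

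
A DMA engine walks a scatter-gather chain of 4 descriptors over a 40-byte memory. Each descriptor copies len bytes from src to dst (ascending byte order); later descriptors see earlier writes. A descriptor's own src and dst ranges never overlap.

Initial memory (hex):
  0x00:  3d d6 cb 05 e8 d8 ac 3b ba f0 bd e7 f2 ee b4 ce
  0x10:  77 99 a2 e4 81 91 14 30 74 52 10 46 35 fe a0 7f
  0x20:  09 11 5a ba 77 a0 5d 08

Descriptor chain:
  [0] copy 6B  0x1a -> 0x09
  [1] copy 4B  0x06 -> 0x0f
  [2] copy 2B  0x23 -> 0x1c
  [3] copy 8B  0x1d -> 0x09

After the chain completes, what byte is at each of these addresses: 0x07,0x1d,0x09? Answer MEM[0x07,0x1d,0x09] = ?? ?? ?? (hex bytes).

D0: mem[0x09..0x0e] <- [10 46 35 fe a0 7f]
D1: mem[0x0f..0x12] <- [ac 3b ba 10]
D2: mem[0x1c..0x1d] <- [ba 77]
D3: mem[0x09..0x10] <- [77 a0 7f 09 11 5a ba 77]
query mem[0x07]=0x3b, mem[0x1d]=0x77, mem[0x09]=0x77

MEM[0x07,0x1d,0x09] = 3b 77 77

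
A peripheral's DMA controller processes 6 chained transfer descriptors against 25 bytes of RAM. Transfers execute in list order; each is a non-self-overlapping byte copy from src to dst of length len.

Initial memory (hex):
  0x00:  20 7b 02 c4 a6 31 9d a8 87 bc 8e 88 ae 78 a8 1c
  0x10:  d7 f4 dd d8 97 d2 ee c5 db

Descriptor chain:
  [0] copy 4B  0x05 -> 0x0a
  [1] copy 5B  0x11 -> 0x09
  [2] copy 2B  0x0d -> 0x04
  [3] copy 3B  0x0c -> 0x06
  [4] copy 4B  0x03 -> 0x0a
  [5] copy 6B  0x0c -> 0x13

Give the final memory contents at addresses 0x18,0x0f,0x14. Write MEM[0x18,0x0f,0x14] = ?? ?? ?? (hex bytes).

MEM[0x18,0x0f,0x14] = f4 1c 97

[0] 0x05->0x0a len=4 : 31 9d a8 87
[1] 0x11->0x09 len=5 : f4 dd d8 97 d2
[2] 0x0d->0x04 len=2 : d2 a8
[3] 0x0c->0x06 len=3 : 97 d2 a8
[4] 0x03->0x0a len=4 : c4 d2 a8 97
[5] 0x0c->0x13 len=6 : a8 97 a8 1c d7 f4
query mem[0x18]=0xf4, mem[0x0f]=0x1c, mem[0x14]=0x97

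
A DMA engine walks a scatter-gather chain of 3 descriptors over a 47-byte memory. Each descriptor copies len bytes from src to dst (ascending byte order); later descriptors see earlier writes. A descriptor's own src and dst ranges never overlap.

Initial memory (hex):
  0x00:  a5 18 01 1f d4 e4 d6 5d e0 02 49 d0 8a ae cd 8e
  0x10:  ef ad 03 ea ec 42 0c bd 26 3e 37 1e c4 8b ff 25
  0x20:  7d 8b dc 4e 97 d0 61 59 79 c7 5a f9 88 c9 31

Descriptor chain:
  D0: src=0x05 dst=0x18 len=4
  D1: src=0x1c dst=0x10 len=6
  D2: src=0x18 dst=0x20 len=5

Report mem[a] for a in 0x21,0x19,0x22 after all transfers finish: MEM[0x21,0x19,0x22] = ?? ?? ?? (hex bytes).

#0 dst[0x18+4] := {0xe4,0xd6,0x5d,0xe0}
#1 dst[0x10+6] := {0xc4,0x8b,0xff,0x25,0x7d,0x8b}
#2 dst[0x20+5] := {0xe4,0xd6,0x5d,0xe0,0xc4}
query mem[0x21]=0xd6, mem[0x19]=0xd6, mem[0x22]=0x5d

MEM[0x21,0x19,0x22] = d6 d6 5d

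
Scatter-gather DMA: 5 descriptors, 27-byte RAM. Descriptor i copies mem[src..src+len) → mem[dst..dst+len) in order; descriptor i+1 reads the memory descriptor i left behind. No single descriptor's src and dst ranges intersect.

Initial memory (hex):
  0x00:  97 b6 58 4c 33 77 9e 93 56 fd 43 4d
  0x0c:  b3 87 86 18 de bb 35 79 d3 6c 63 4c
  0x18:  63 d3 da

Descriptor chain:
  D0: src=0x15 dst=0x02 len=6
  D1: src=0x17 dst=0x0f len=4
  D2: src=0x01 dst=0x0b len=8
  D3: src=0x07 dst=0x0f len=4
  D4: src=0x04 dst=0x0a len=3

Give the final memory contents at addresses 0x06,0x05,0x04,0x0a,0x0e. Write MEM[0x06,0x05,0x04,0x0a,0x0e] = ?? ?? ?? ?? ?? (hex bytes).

MEM[0x06,0x05,0x04,0x0a,0x0e] = d3 63 4c 4c 4c

  after D0: wrote 6B at 0x02 = 6c634c63d3da
  after D1: wrote 4B at 0x0f = 4c63d3da
  after D2: wrote 8B at 0x0b = b66c634c63d3da56
  after D3: wrote 4B at 0x0f = da56fd43
  after D4: wrote 3B at 0x0a = 4c63d3
query mem[0x06]=0xd3, mem[0x05]=0x63, mem[0x04]=0x4c, mem[0x0a]=0x4c, mem[0x0e]=0x4c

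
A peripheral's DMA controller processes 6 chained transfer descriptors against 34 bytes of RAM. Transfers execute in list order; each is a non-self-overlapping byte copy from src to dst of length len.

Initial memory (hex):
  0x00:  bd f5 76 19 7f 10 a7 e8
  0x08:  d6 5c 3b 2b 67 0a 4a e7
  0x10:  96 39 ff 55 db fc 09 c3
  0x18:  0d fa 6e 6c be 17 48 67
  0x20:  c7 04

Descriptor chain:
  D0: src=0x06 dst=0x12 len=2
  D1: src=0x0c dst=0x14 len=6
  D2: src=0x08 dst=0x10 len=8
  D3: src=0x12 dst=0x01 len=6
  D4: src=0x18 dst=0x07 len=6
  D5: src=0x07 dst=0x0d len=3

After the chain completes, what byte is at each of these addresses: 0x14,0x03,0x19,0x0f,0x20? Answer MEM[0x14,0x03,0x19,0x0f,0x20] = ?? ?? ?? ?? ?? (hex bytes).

MEM[0x14,0x03,0x19,0x0f,0x20] = 67 67 39 6e c7

[0] 0x06->0x12 len=2 : a7 e8
[1] 0x0c->0x14 len=6 : 67 0a 4a e7 96 39
[2] 0x08->0x10 len=8 : d6 5c 3b 2b 67 0a 4a e7
[3] 0x12->0x01 len=6 : 3b 2b 67 0a 4a e7
[4] 0x18->0x07 len=6 : 96 39 6e 6c be 17
[5] 0x07->0x0d len=3 : 96 39 6e
query mem[0x14]=0x67, mem[0x03]=0x67, mem[0x19]=0x39, mem[0x0f]=0x6e, mem[0x20]=0xc7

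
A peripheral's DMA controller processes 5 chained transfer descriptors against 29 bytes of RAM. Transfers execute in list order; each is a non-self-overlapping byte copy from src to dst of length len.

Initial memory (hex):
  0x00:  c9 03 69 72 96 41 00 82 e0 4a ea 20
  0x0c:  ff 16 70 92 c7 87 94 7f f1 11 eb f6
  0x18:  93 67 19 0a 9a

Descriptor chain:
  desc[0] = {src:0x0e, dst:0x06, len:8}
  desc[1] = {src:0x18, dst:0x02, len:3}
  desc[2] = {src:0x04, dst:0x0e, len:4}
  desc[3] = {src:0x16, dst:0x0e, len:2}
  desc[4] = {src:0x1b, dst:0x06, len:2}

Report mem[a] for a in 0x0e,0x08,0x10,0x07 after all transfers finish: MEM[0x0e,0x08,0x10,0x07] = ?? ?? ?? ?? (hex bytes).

#0 dst[0x06+8] := {0x70,0x92,0xc7,0x87,0x94,0x7f,0xf1,0x11}
#1 dst[0x02+3] := {0x93,0x67,0x19}
#2 dst[0x0e+4] := {0x19,0x41,0x70,0x92}
#3 dst[0x0e+2] := {0xeb,0xf6}
#4 dst[0x06+2] := {0x0a,0x9a}
query mem[0x0e]=0xeb, mem[0x08]=0xc7, mem[0x10]=0x70, mem[0x07]=0x9a

MEM[0x0e,0x08,0x10,0x07] = eb c7 70 9a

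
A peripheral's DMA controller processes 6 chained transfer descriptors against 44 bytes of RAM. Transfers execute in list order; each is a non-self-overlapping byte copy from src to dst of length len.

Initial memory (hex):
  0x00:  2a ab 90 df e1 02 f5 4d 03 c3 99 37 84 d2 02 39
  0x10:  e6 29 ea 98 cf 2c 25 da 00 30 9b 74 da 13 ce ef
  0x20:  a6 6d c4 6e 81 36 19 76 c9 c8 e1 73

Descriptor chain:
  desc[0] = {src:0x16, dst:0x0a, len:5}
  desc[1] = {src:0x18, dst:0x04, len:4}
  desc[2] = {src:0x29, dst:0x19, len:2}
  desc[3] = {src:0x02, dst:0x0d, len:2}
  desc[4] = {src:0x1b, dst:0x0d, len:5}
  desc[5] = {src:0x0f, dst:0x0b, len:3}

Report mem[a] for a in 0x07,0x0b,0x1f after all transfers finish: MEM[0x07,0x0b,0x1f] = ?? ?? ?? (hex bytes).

[0] 0x16->0x0a len=5 : 25 da 00 30 9b
[1] 0x18->0x04 len=4 : 00 30 9b 74
[2] 0x29->0x19 len=2 : c8 e1
[3] 0x02->0x0d len=2 : 90 df
[4] 0x1b->0x0d len=5 : 74 da 13 ce ef
[5] 0x0f->0x0b len=3 : 13 ce ef
query mem[0x07]=0x74, mem[0x0b]=0x13, mem[0x1f]=0xef

MEM[0x07,0x0b,0x1f] = 74 13 ef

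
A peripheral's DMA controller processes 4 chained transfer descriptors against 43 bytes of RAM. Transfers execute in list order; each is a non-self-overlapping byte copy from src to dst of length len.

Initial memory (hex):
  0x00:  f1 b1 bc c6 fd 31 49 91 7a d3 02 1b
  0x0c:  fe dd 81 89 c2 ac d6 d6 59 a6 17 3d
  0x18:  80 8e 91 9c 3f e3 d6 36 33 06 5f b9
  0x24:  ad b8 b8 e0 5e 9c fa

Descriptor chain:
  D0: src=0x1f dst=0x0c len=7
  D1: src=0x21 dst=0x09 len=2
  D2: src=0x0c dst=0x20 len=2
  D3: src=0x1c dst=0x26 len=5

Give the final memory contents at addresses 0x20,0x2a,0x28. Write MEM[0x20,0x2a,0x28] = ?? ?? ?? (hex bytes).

MEM[0x20,0x2a,0x28] = 36 36 d6

D0: mem[0x0c..0x12] <- [36 33 06 5f b9 ad b8]
D1: mem[0x09..0x0a] <- [06 5f]
D2: mem[0x20..0x21] <- [36 33]
D3: mem[0x26..0x2a] <- [3f e3 d6 36 36]
query mem[0x20]=0x36, mem[0x2a]=0x36, mem[0x28]=0xd6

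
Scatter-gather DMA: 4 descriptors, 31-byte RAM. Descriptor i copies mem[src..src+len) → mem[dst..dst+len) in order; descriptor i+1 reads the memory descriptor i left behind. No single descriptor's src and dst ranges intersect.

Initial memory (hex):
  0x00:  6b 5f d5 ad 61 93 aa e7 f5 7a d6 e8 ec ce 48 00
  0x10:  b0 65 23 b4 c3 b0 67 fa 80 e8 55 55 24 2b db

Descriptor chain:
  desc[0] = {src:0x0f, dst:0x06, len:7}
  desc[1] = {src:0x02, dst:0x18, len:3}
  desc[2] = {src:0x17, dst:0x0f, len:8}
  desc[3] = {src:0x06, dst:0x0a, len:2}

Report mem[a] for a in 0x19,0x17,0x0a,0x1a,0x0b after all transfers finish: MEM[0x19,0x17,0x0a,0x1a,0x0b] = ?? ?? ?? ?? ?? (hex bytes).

MEM[0x19,0x17,0x0a,0x1a,0x0b] = ad fa 00 61 b0

#0 dst[0x06+7] := {0x00,0xb0,0x65,0x23,0xb4,0xc3,0xb0}
#1 dst[0x18+3] := {0xd5,0xad,0x61}
#2 dst[0x0f+8] := {0xfa,0xd5,0xad,0x61,0x55,0x24,0x2b,0xdb}
#3 dst[0x0a+2] := {0x00,0xb0}
query mem[0x19]=0xad, mem[0x17]=0xfa, mem[0x0a]=0x00, mem[0x1a]=0x61, mem[0x0b]=0xb0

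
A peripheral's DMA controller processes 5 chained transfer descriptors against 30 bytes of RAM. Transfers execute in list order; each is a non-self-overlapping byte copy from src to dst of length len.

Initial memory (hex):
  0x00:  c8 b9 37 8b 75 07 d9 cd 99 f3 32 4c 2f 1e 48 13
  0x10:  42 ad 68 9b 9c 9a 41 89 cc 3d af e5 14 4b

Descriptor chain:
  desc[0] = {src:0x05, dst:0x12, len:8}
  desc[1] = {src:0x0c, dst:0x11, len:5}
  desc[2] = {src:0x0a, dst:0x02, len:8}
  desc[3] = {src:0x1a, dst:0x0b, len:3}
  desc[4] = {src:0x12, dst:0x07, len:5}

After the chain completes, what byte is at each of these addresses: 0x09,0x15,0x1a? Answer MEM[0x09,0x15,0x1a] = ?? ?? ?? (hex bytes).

MEM[0x09,0x15,0x1a] = 13 42 af

#0 dst[0x12+8] := {0x07,0xd9,0xcd,0x99,0xf3,0x32,0x4c,0x2f}
#1 dst[0x11+5] := {0x2f,0x1e,0x48,0x13,0x42}
#2 dst[0x02+8] := {0x32,0x4c,0x2f,0x1e,0x48,0x13,0x42,0x2f}
#3 dst[0x0b+3] := {0xaf,0xe5,0x14}
#4 dst[0x07+5] := {0x1e,0x48,0x13,0x42,0xf3}
query mem[0x09]=0x13, mem[0x15]=0x42, mem[0x1a]=0xaf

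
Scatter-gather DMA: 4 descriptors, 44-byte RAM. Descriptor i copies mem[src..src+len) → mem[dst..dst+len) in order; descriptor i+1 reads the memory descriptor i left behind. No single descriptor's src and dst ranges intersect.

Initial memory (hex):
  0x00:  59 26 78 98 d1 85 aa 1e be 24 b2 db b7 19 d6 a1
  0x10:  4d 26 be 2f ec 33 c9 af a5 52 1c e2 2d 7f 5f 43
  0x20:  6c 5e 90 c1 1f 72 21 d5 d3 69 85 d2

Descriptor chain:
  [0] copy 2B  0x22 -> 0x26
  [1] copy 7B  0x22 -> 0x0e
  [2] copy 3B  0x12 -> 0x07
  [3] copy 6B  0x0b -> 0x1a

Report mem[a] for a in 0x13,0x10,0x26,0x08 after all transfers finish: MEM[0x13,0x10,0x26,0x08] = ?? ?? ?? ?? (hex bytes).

#0 dst[0x26+2] := {0x90,0xc1}
#1 dst[0x0e+7] := {0x90,0xc1,0x1f,0x72,0x90,0xc1,0xd3}
#2 dst[0x07+3] := {0x90,0xc1,0xd3}
#3 dst[0x1a+6] := {0xdb,0xb7,0x19,0x90,0xc1,0x1f}
query mem[0x13]=0xc1, mem[0x10]=0x1f, mem[0x26]=0x90, mem[0x08]=0xc1

MEM[0x13,0x10,0x26,0x08] = c1 1f 90 c1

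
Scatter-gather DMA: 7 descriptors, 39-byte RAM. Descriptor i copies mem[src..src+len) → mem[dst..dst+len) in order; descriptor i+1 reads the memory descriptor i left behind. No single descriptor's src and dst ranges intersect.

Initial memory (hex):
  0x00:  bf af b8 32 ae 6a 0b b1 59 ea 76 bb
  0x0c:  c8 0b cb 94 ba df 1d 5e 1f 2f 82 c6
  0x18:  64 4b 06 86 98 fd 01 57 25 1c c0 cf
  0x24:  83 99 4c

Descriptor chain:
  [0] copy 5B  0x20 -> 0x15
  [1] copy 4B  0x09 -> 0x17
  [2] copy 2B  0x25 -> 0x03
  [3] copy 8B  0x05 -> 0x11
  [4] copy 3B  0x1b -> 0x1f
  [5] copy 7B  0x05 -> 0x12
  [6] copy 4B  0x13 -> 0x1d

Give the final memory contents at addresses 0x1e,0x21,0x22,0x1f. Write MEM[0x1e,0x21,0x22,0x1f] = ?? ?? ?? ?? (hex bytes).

MEM[0x1e,0x21,0x22,0x1f] = b1 fd c0 59

[0] 0x20->0x15 len=5 : 25 1c c0 cf 83
[1] 0x09->0x17 len=4 : ea 76 bb c8
[2] 0x25->0x03 len=2 : 99 4c
[3] 0x05->0x11 len=8 : 6a 0b b1 59 ea 76 bb c8
[4] 0x1b->0x1f len=3 : 86 98 fd
[5] 0x05->0x12 len=7 : 6a 0b b1 59 ea 76 bb
[6] 0x13->0x1d len=4 : 0b b1 59 ea
query mem[0x1e]=0xb1, mem[0x21]=0xfd, mem[0x22]=0xc0, mem[0x1f]=0x59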